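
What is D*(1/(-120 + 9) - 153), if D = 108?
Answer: -611424/37 ≈ -16525.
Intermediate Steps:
D*(1/(-120 + 9) - 153) = 108*(1/(-120 + 9) - 153) = 108*(1/(-111) - 153) = 108*(-1/111 - 153) = 108*(-16984/111) = -611424/37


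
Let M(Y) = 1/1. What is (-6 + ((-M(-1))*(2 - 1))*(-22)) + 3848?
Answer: 3864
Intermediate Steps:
M(Y) = 1
(-6 + ((-M(-1))*(2 - 1))*(-22)) + 3848 = (-6 + ((-1*1)*(2 - 1))*(-22)) + 3848 = (-6 - 1*1*(-22)) + 3848 = (-6 - 1*(-22)) + 3848 = (-6 + 22) + 3848 = 16 + 3848 = 3864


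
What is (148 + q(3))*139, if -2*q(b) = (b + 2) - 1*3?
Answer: 20433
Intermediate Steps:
q(b) = ½ - b/2 (q(b) = -((b + 2) - 1*3)/2 = -((2 + b) - 3)/2 = -(-1 + b)/2 = ½ - b/2)
(148 + q(3))*139 = (148 + (½ - ½*3))*139 = (148 + (½ - 3/2))*139 = (148 - 1)*139 = 147*139 = 20433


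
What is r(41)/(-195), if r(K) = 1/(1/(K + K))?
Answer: -82/195 ≈ -0.42051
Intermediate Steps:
r(K) = 2*K (r(K) = 1/(1/(2*K)) = 2*K)
r(41)/(-195) = (2*41)/(-195) = 82*(-1/195) = -82/195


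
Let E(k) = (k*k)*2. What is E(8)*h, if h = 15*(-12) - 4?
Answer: -23552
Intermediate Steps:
E(k) = 2*k² (E(k) = k²*2 = 2*k²)
h = -184 (h = -180 - 4 = -184)
E(8)*h = (2*8²)*(-184) = (2*64)*(-184) = 128*(-184) = -23552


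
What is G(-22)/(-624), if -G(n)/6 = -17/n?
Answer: 17/2288 ≈ 0.0074301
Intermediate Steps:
G(n) = 102/n (G(n) = -(-102)/n = 102/n)
G(-22)/(-624) = (102/(-22))/(-624) = -17*(-1)/(104*22) = -1/624*(-51/11) = 17/2288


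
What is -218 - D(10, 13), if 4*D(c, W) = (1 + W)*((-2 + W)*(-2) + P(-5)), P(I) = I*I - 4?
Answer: -429/2 ≈ -214.50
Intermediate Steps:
P(I) = -4 + I² (P(I) = I² - 4 = -4 + I²)
D(c, W) = (1 + W)*(25 - 2*W)/4 (D(c, W) = ((1 + W)*((-2 + W)*(-2) + (-4 + (-5)²)))/4 = ((1 + W)*((4 - 2*W) + (-4 + 25)))/4 = ((1 + W)*((4 - 2*W) + 21))/4 = ((1 + W)*(25 - 2*W))/4 = (1 + W)*(25 - 2*W)/4)
-218 - D(10, 13) = -218 - (25/4 - ½*13² + (23/4)*13) = -218 - (25/4 - ½*169 + 299/4) = -218 - (25/4 - 169/2 + 299/4) = -218 - 1*(-7/2) = -218 + 7/2 = -429/2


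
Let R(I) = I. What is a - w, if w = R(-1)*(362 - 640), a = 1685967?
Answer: 1685689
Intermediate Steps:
w = 278 (w = -(362 - 640) = -1*(-278) = 278)
a - w = 1685967 - 1*278 = 1685967 - 278 = 1685689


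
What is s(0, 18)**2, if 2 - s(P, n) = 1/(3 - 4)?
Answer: 9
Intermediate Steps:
s(P, n) = 3 (s(P, n) = 2 - 1/(3 - 4) = 2 - 1/(-1) = 2 - 1*(-1) = 2 + 1 = 3)
s(0, 18)**2 = 3**2 = 9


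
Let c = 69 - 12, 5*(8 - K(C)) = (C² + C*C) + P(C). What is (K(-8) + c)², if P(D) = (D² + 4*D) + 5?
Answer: 1024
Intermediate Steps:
P(D) = 5 + D² + 4*D
K(C) = 7 - 4*C/5 - 3*C²/5 (K(C) = 8 - ((C² + C*C) + (5 + C² + 4*C))/5 = 8 - ((C² + C²) + (5 + C² + 4*C))/5 = 8 - (2*C² + (5 + C² + 4*C))/5 = 8 - (5 + 3*C² + 4*C)/5 = 8 + (-1 - 4*C/5 - 3*C²/5) = 7 - 4*C/5 - 3*C²/5)
c = 57
(K(-8) + c)² = ((7 - ⅘*(-8) - ⅗*(-8)²) + 57)² = ((7 + 32/5 - ⅗*64) + 57)² = ((7 + 32/5 - 192/5) + 57)² = (-25 + 57)² = 32² = 1024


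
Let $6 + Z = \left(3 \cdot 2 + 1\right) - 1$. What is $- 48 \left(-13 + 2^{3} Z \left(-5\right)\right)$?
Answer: $624$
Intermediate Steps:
$Z = 0$ ($Z = -6 + \left(\left(3 \cdot 2 + 1\right) - 1\right) = -6 + \left(\left(6 + 1\right) - 1\right) = -6 + \left(7 - 1\right) = -6 + 6 = 0$)
$- 48 \left(-13 + 2^{3} Z \left(-5\right)\right) = - 48 \left(-13 + 2^{3} \cdot 0 \left(-5\right)\right) = - 48 \left(-13 + 8 \cdot 0 \left(-5\right)\right) = - 48 \left(-13 + 0 \left(-5\right)\right) = - 48 \left(-13 + 0\right) = \left(-48\right) \left(-13\right) = 624$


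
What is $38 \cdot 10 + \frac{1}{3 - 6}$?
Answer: $\frac{1139}{3} \approx 379.67$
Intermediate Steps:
$38 \cdot 10 + \frac{1}{3 - 6} = 380 + \frac{1}{-3} = 380 - \frac{1}{3} = \frac{1139}{3}$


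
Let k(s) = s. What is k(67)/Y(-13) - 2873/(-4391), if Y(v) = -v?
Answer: 331546/57083 ≈ 5.8081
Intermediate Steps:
k(67)/Y(-13) - 2873/(-4391) = 67/((-1*(-13))) - 2873/(-4391) = 67/13 - 2873*(-1/4391) = 67*(1/13) + 2873/4391 = 67/13 + 2873/4391 = 331546/57083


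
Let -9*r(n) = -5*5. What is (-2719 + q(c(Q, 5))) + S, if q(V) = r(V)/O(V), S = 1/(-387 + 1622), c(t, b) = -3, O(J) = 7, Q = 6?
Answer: -211520857/77805 ≈ -2718.6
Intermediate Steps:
r(n) = 25/9 (r(n) = -(-5)*5/9 = -⅑*(-25) = 25/9)
S = 1/1235 ≈ 0.00080972
q(V) = 25/63 (q(V) = (25/9)/7 = (25/9)*(⅐) = 25/63)
(-2719 + q(c(Q, 5))) + S = (-2719 + 25/63) + 1/1235 = -171272/63 + 1/1235 = -211520857/77805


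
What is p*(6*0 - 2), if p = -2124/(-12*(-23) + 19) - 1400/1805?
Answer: 28792/1805 ≈ 15.951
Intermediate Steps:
p = -14396/1805 (p = -2124/(276 + 19) - 1400*1/1805 = -2124/295 - 280/361 = -2124*1/295 - 280/361 = -36/5 - 280/361 = -14396/1805 ≈ -7.9756)
p*(6*0 - 2) = -14396*(6*0 - 2)/1805 = -14396*(0 - 2)/1805 = -14396/1805*(-2) = 28792/1805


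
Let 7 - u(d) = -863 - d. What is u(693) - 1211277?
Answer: -1209714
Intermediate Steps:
u(d) = 870 + d (u(d) = 7 - (-863 - d) = 7 + (863 + d) = 870 + d)
u(693) - 1211277 = (870 + 693) - 1211277 = 1563 - 1211277 = -1209714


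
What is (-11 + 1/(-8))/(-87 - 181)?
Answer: 89/2144 ≈ 0.041511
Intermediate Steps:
(-11 + 1/(-8))/(-87 - 181) = (-11 - 1/8)/(-268) = -1/268*(-89/8) = 89/2144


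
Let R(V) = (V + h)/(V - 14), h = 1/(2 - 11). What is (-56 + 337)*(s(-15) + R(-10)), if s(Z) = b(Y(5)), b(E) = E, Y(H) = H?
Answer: 329051/216 ≈ 1523.4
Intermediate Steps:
h = -⅑ (h = 1/(-9) = -⅑ ≈ -0.11111)
s(Z) = 5
R(V) = (-⅑ + V)/(-14 + V) (R(V) = (V - ⅑)/(V - 14) = (-⅑ + V)/(-14 + V))
(-56 + 337)*(s(-15) + R(-10)) = (-56 + 337)*(5 + (-⅑ - 10)/(-14 - 10)) = 281*(5 - 91/9/(-24)) = 281*(5 - 1/24*(-91/9)) = 281*(5 + 91/216) = 281*(1171/216) = 329051/216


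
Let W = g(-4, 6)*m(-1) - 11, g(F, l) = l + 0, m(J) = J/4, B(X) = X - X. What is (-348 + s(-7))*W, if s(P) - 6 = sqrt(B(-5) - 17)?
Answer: 4275 - 25*I*sqrt(17)/2 ≈ 4275.0 - 51.539*I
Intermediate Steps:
B(X) = 0
m(J) = J/4 (m(J) = J*(1/4) = J/4)
s(P) = 6 + I*sqrt(17) (s(P) = 6 + sqrt(0 - 17) = 6 + sqrt(-17) = 6 + I*sqrt(17))
g(F, l) = l
W = -25/2 (W = 6*((1/4)*(-1)) - 11 = 6*(-1/4) - 11 = -3/2 - 11 = -25/2 ≈ -12.500)
(-348 + s(-7))*W = (-348 + (6 + I*sqrt(17)))*(-25/2) = (-342 + I*sqrt(17))*(-25/2) = 4275 - 25*I*sqrt(17)/2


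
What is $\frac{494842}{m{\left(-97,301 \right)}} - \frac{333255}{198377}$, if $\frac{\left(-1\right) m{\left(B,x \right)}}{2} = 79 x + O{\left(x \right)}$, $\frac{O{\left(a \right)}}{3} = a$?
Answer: $- \frac{57308035627}{4896341114} \approx -11.704$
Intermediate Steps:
$O{\left(a \right)} = 3 a$
$m{\left(B,x \right)} = - 164 x$ ($m{\left(B,x \right)} = - 2 \left(79 x + 3 x\right) = - 2 \cdot 82 x = - 164 x$)
$\frac{494842}{m{\left(-97,301 \right)}} - \frac{333255}{198377} = \frac{494842}{\left(-164\right) 301} - \frac{333255}{198377} = \frac{494842}{-49364} - \frac{333255}{198377} = 494842 \left(- \frac{1}{49364}\right) - \frac{333255}{198377} = - \frac{247421}{24682} - \frac{333255}{198377} = - \frac{57308035627}{4896341114}$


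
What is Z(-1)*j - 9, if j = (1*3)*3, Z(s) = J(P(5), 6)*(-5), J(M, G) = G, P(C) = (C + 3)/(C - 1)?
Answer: -279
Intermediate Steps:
P(C) = (3 + C)/(-1 + C)
Z(s) = -30 (Z(s) = 6*(-5) = -30)
j = 9 (j = 3*3 = 9)
Z(-1)*j - 9 = -30*9 - 9 = -270 - 9 = -279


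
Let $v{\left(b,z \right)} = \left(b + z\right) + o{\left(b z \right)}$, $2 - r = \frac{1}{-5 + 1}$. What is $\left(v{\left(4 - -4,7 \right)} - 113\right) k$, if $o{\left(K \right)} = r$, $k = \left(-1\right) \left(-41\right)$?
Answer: $- \frac{15703}{4} \approx -3925.8$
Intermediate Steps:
$k = 41$
$r = \frac{9}{4}$ ($r = 2 - \frac{1}{-5 + 1} = 2 - \frac{1}{-4} = 2 - - \frac{1}{4} = 2 + \frac{1}{4} = \frac{9}{4} \approx 2.25$)
$o{\left(K \right)} = \frac{9}{4}$
$v{\left(b,z \right)} = \frac{9}{4} + b + z$ ($v{\left(b,z \right)} = \left(b + z\right) + \frac{9}{4} = \frac{9}{4} + b + z$)
$\left(v{\left(4 - -4,7 \right)} - 113\right) k = \left(\left(\frac{9}{4} + \left(4 - -4\right) + 7\right) - 113\right) 41 = \left(\left(\frac{9}{4} + \left(4 + 4\right) + 7\right) - 113\right) 41 = \left(\left(\frac{9}{4} + 8 + 7\right) - 113\right) 41 = \left(\frac{69}{4} - 113\right) 41 = \left(- \frac{383}{4}\right) 41 = - \frac{15703}{4}$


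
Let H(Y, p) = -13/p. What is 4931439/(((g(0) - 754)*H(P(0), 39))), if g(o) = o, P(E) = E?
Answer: 14794317/754 ≈ 19621.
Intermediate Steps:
4931439/(((g(0) - 754)*H(P(0), 39))) = 4931439/(((0 - 754)*(-13/39))) = 4931439/((-(-9802)/39)) = 4931439/((-754*(-⅓))) = 4931439/(754/3) = 4931439*(3/754) = 14794317/754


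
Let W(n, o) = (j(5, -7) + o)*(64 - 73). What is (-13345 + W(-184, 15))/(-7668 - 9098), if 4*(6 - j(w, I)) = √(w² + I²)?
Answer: 67/83 - 9*√74/67064 ≈ 0.80607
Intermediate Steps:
j(w, I) = 6 - √(I² + w²)/4 (j(w, I) = 6 - √(w² + I²)/4 = 6 - √(I² + w²)/4)
W(n, o) = -54 - 9*o + 9*√74/4 (W(n, o) = ((6 - √((-7)² + 5²)/4) + o)*(64 - 73) = ((6 - √(49 + 25)/4) + o)*(-9) = ((6 - √74/4) + o)*(-9) = (6 + o - √74/4)*(-9) = -54 - 9*o + 9*√74/4)
(-13345 + W(-184, 15))/(-7668 - 9098) = (-13345 + (-54 - 9*15 + 9*√74/4))/(-7668 - 9098) = (-13345 + (-54 - 135 + 9*√74/4))/(-16766) = (-13345 + (-189 + 9*√74/4))*(-1/16766) = (-13534 + 9*√74/4)*(-1/16766) = 67/83 - 9*√74/67064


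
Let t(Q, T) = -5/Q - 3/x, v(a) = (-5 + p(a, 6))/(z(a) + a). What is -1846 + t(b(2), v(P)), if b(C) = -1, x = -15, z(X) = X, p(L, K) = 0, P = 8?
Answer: -9204/5 ≈ -1840.8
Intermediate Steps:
v(a) = -5/(2*a) (v(a) = (-5 + 0)/(a + a) = -5*1/(2*a) = -5/(2*a))
t(Q, T) = ⅕ - 5/Q (t(Q, T) = -5/Q - 3/(-15) = -5/Q - 3*(-1/15) = -5/Q + ⅕ = ⅕ - 5/Q)
-1846 + t(b(2), v(P)) = -1846 + (⅕)*(-25 - 1)/(-1) = -1846 + (⅕)*(-1)*(-26) = -1846 + 26/5 = -9204/5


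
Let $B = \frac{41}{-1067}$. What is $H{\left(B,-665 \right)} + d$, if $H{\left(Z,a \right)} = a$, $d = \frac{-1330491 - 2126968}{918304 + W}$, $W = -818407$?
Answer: $- \frac{69888964}{99897} \approx -699.61$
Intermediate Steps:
$B = - \frac{41}{1067}$ ($B = 41 \left(- \frac{1}{1067}\right) = - \frac{41}{1067} \approx -0.038426$)
$d = - \frac{3457459}{99897}$ ($d = \frac{-1330491 - 2126968}{918304 - 818407} = - \frac{3457459}{99897} \approx -34.61$)
$H{\left(B,-665 \right)} + d = -665 - \frac{3457459}{99897} = - \frac{69888964}{99897}$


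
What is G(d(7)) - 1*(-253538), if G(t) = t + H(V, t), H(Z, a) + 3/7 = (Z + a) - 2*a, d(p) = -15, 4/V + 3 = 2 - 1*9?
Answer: 8873801/35 ≈ 2.5354e+5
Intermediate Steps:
V = -2/5 (V = 4/(-3 + (2 - 1*9)) = 4/(-3 + (2 - 9)) = 4/(-3 - 7) = 4/(-10) = 4*(-1/10) = -2/5 ≈ -0.40000)
H(Z, a) = -3/7 + Z - a (H(Z, a) = -3/7 + ((Z + a) - 2*a) = -3/7 + (Z - a) = -3/7 + Z - a)
G(t) = -29/35 (G(t) = t + (-3/7 - 2/5 - t) = t + (-29/35 - t) = -29/35)
G(d(7)) - 1*(-253538) = -29/35 - 1*(-253538) = -29/35 + 253538 = 8873801/35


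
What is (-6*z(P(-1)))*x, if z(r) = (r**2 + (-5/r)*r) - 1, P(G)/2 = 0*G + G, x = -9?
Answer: -108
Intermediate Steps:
P(G) = 2*G (P(G) = 2*(0*G + G) = 2*(0 + G) = 2*G)
z(r) = -6 + r**2 (z(r) = (r**2 - 5) - 1 = (-5 + r**2) - 1 = -6 + r**2)
(-6*z(P(-1)))*x = -6*(-6 + (2*(-1))**2)*(-9) = -6*(-6 + (-2)**2)*(-9) = -6*(-6 + 4)*(-9) = -6*(-2)*(-9) = 12*(-9) = -108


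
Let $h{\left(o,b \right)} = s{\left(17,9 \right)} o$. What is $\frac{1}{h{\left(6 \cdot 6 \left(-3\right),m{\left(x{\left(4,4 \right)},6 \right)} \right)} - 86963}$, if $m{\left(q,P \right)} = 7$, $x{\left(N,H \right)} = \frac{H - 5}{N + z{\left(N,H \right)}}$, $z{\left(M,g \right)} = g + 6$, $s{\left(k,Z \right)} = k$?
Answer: $- \frac{1}{88799} \approx -1.1261 \cdot 10^{-5}$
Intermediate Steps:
$z{\left(M,g \right)} = 6 + g$
$x{\left(N,H \right)} = \frac{-5 + H}{6 + H + N}$ ($x{\left(N,H \right)} = \frac{H - 5}{N + \left(6 + H\right)} = \frac{-5 + H}{6 + H + N}$)
$h{\left(o,b \right)} = 17 o$
$\frac{1}{h{\left(6 \cdot 6 \left(-3\right),m{\left(x{\left(4,4 \right)},6 \right)} \right)} - 86963} = \frac{1}{17 \cdot 6 \cdot 6 \left(-3\right) - 86963} = \frac{1}{17 \cdot 36 \left(-3\right) - 86963} = \frac{1}{17 \left(-108\right) - 86963} = \frac{1}{-1836 - 86963} = \frac{1}{-88799} = - \frac{1}{88799}$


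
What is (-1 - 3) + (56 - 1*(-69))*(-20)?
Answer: -2504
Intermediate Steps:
(-1 - 3) + (56 - 1*(-69))*(-20) = -4 + (56 + 69)*(-20) = -4 + 125*(-20) = -4 - 2500 = -2504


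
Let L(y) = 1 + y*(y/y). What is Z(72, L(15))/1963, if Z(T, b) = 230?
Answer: 230/1963 ≈ 0.11717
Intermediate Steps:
L(y) = 1 + y (L(y) = 1 + y*1 = 1 + y)
Z(72, L(15))/1963 = 230/1963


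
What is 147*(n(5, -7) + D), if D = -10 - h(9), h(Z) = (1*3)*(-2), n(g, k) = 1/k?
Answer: -609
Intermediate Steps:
h(Z) = -6 (h(Z) = 3*(-2) = -6)
D = -4 (D = -10 - 1*(-6) = -10 + 6 = -4)
147*(n(5, -7) + D) = 147*(1/(-7) - 4) = 147*(-⅐ - 4) = 147*(-29/7) = -609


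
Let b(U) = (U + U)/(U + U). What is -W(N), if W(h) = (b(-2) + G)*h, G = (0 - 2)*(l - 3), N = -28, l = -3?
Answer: 364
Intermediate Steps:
b(U) = 1 (b(U) = (2*U)/((2*U)) = (2*U)*(1/(2*U)) = 1)
G = 12 (G = (0 - 2)*(-3 - 3) = -2*(-6) = 12)
W(h) = 13*h (W(h) = (1 + 12)*h = 13*h)
-W(N) = -13*(-28) = -1*(-364) = 364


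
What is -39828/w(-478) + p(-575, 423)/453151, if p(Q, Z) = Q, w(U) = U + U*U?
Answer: -3029866913/17220191151 ≈ -0.17595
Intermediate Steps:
w(U) = U + U²
-39828/w(-478) + p(-575, 423)/453151 = -39828*(-1/(478*(1 - 478))) - 575/453151 = -39828/((-478*(-477))) - 575*1/453151 = -39828/228006 - 575/453151 = -39828*1/228006 - 575/453151 = -6638/38001 - 575/453151 = -3029866913/17220191151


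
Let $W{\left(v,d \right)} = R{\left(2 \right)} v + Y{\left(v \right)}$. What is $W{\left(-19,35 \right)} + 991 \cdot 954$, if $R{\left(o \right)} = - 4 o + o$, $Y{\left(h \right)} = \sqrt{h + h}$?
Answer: $945528 + i \sqrt{38} \approx 9.4553 \cdot 10^{5} + 6.1644 i$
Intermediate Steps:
$Y{\left(h \right)} = \sqrt{2} \sqrt{h}$ ($Y{\left(h \right)} = \sqrt{2 h} = \sqrt{2} \sqrt{h}$)
$R{\left(o \right)} = - 3 o$
$W{\left(v,d \right)} = - 6 v + \sqrt{2} \sqrt{v}$ ($W{\left(v,d \right)} = \left(-3\right) 2 v + \sqrt{2} \sqrt{v} = - 6 v + \sqrt{2} \sqrt{v}$)
$W{\left(-19,35 \right)} + 991 \cdot 954 = \left(\left(-6\right) \left(-19\right) + \sqrt{2} \sqrt{-19}\right) + 991 \cdot 954 = \left(114 + \sqrt{2} i \sqrt{19}\right) + 945414 = \left(114 + i \sqrt{38}\right) + 945414 = 945528 + i \sqrt{38}$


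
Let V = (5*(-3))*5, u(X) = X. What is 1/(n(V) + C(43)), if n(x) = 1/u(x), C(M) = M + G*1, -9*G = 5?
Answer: 225/9547 ≈ 0.023568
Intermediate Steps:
G = -5/9 (G = -1/9*5 = -5/9 ≈ -0.55556)
V = -75 (V = -15*5 = -75)
C(M) = -5/9 + M (C(M) = M - 5/9*1 = M - 5/9 = -5/9 + M)
n(x) = 1/x
1/(n(V) + C(43)) = 1/(1/(-75) + (-5/9 + 43)) = 1/(-1/75 + 382/9) = 1/(9547/225) = 225/9547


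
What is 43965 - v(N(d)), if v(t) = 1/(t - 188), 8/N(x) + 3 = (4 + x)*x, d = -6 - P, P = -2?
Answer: 25147983/572 ≈ 43965.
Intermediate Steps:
d = -4 (d = -6 - 1*(-2) = -6 + 2 = -4)
N(x) = 8/(-3 + x*(4 + x)) (N(x) = 8/(-3 + (4 + x)*x) = 8/(-3 + x*(4 + x)))
v(t) = 1/(-188 + t)
43965 - v(N(d)) = 43965 - 1/(-188 + 8/(-3 + (-4)**2 + 4*(-4))) = 43965 - 1/(-188 + 8/(-3 + 16 - 16)) = 43965 - 1/(-188 + 8/(-3)) = 43965 - 1/(-188 + 8*(-1/3)) = 43965 - 1/(-188 - 8/3) = 43965 - 1/(-572/3) = 43965 - 1*(-3/572) = 43965 + 3/572 = 25147983/572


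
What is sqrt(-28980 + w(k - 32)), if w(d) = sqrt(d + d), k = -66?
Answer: sqrt(-28980 + 14*I) ≈ 0.0411 + 170.24*I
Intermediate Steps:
w(d) = sqrt(2)*sqrt(d) (w(d) = sqrt(2*d) = sqrt(2)*sqrt(d))
sqrt(-28980 + w(k - 32)) = sqrt(-28980 + sqrt(2)*sqrt(-66 - 32)) = sqrt(-28980 + sqrt(2)*sqrt(-98)) = sqrt(-28980 + sqrt(2)*(7*I*sqrt(2))) = sqrt(-28980 + 14*I)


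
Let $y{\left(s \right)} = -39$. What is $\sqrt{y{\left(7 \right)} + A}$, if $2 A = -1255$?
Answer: $\frac{i \sqrt{2666}}{2} \approx 25.817 i$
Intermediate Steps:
$A = - \frac{1255}{2}$ ($A = \frac{1}{2} \left(-1255\right) = - \frac{1255}{2} \approx -627.5$)
$\sqrt{y{\left(7 \right)} + A} = \sqrt{-39 - \frac{1255}{2}} = \sqrt{- \frac{1333}{2}} = \frac{i \sqrt{2666}}{2}$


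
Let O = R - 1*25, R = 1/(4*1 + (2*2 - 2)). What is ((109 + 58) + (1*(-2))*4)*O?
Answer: -7897/2 ≈ -3948.5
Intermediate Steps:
R = ⅙ (R = 1/(4 + (4 - 2)) = 1/(4 + 2) = 1/6 = ⅙ ≈ 0.16667)
O = -149/6 (O = ⅙ - 1*25 = ⅙ - 25 = -149/6 ≈ -24.833)
((109 + 58) + (1*(-2))*4)*O = ((109 + 58) + (1*(-2))*4)*(-149/6) = (167 - 2*4)*(-149/6) = (167 - 8)*(-149/6) = 159*(-149/6) = -7897/2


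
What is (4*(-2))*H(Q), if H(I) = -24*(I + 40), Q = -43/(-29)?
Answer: 230976/29 ≈ 7964.7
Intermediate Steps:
Q = 43/29 (Q = -43*(-1/29) = 43/29 ≈ 1.4828)
H(I) = -960 - 24*I (H(I) = -24*(40 + I) = -960 - 24*I)
(4*(-2))*H(Q) = (4*(-2))*(-960 - 24*43/29) = -8*(-960 - 1032/29) = -8*(-28872/29) = 230976/29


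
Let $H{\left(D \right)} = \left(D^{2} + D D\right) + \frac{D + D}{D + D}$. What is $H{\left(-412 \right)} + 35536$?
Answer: $375025$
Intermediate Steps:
$H{\left(D \right)} = 1 + 2 D^{2}$ ($H{\left(D \right)} = \left(D^{2} + D^{2}\right) + \frac{2 D}{2 D} = 2 D^{2} + 2 D \frac{1}{2 D} = 2 D^{2} + 1 = 1 + 2 D^{2}$)
$H{\left(-412 \right)} + 35536 = \left(1 + 2 \left(-412\right)^{2}\right) + 35536 = \left(1 + 2 \cdot 169744\right) + 35536 = \left(1 + 339488\right) + 35536 = 339489 + 35536 = 375025$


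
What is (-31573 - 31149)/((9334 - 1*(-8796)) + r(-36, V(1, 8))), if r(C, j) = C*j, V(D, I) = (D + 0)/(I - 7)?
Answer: -31361/9047 ≈ -3.4665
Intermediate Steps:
V(D, I) = D/(-7 + I)
(-31573 - 31149)/((9334 - 1*(-8796)) + r(-36, V(1, 8))) = (-31573 - 31149)/((9334 - 1*(-8796)) - 36/(-7 + 8)) = -62722/((9334 + 8796) - 36/1) = -62722/(18130 - 36) = -62722/18094 = -62722*1/18094 = -31361/9047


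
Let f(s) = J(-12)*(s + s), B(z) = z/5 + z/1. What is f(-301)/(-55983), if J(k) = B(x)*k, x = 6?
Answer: -86688/93305 ≈ -0.92908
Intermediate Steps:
B(z) = 6*z/5 (B(z) = z*(⅕) + z*1 = z/5 + z = 6*z/5)
J(k) = 36*k/5 (J(k) = ((6/5)*6)*k = 36*k/5)
f(s) = -864*s/5 (f(s) = ((36/5)*(-12))*(s + s) = -864*s/5)
f(-301)/(-55983) = -864/5*(-301)/(-55983) = (260064/5)*(-1/55983) = -86688/93305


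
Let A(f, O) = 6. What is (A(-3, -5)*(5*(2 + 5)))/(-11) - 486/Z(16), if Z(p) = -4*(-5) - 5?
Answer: -2832/55 ≈ -51.491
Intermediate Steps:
Z(p) = 15 (Z(p) = 20 - 5 = 15)
(A(-3, -5)*(5*(2 + 5)))/(-11) - 486/Z(16) = (6*(5*(2 + 5)))/(-11) - 486/15 = (6*(5*7))*(-1/11) - 486*1/15 = (6*35)*(-1/11) - 162/5 = 210*(-1/11) - 162/5 = -210/11 - 162/5 = -2832/55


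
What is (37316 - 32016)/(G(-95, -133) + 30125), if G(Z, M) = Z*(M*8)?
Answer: 1060/26241 ≈ 0.040395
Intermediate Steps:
G(Z, M) = 8*M*Z (G(Z, M) = Z*(8*M) = 8*M*Z)
(37316 - 32016)/(G(-95, -133) + 30125) = (37316 - 32016)/(8*(-133)*(-95) + 30125) = 5300/(101080 + 30125) = 5300/131205 = 5300*(1/131205) = 1060/26241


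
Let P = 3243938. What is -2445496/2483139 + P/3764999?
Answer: -1152141033122/9349015851861 ≈ -0.12324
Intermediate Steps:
-2445496/2483139 + P/3764999 = -2445496/2483139 + 3243938/3764999 = -1152141033122/9349015851861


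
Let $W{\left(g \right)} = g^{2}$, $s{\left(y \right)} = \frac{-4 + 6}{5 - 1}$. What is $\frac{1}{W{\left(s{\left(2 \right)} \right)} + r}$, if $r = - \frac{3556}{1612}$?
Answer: $- \frac{1612}{3153} \approx -0.51126$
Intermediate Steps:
$r = - \frac{889}{403}$ ($r = \left(-3556\right) \frac{1}{1612} = - \frac{889}{403} \approx -2.206$)
$s{\left(y \right)} = \frac{1}{2}$ ($s{\left(y \right)} = \frac{2}{4} = 2 \cdot \frac{1}{4} = \frac{1}{2}$)
$\frac{1}{W{\left(s{\left(2 \right)} \right)} + r} = \frac{1}{\left(\frac{1}{2}\right)^{2} - \frac{889}{403}} = \frac{1}{\frac{1}{4} - \frac{889}{403}} = \frac{1}{- \frac{3153}{1612}} = - \frac{1612}{3153}$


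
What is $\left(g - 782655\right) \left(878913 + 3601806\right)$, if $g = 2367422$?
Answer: $7100895607473$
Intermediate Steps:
$\left(g - 782655\right) \left(878913 + 3601806\right) = \left(2367422 - 782655\right) \left(878913 + 3601806\right) = 1584767 \cdot 4480719 = 7100895607473$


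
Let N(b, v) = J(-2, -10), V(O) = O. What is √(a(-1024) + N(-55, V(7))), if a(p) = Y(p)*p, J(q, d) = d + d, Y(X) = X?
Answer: 2*√262139 ≈ 1024.0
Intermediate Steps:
J(q, d) = 2*d
N(b, v) = -20 (N(b, v) = 2*(-10) = -20)
a(p) = p² (a(p) = p*p = p²)
√(a(-1024) + N(-55, V(7))) = √((-1024)² - 20) = √(1048576 - 20) = √1048556 = 2*√262139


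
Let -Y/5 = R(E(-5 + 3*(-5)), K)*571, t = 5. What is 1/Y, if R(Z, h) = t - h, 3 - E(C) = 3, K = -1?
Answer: -1/17130 ≈ -5.8377e-5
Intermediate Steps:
E(C) = 0 (E(C) = 3 - 1*3 = 3 - 3 = 0)
R(Z, h) = 5 - h
Y = -17130 (Y = -5*(5 - 1*(-1))*571 = -5*(5 + 1)*571 = -30*571 = -5*3426 = -17130)
1/Y = 1/(-17130) = -1/17130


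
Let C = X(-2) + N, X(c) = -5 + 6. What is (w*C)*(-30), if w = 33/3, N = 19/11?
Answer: -900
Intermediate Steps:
X(c) = 1
N = 19/11 (N = 19*(1/11) = 19/11 ≈ 1.7273)
w = 11 (w = 33*(⅓) = 11)
C = 30/11 (C = 1 + 19/11 = 30/11 ≈ 2.7273)
(w*C)*(-30) = (11*(30/11))*(-30) = 30*(-30) = -900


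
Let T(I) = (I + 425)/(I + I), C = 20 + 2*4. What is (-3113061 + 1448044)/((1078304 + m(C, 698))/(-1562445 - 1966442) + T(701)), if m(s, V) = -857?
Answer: -4118835449101379/1231473034 ≈ -3.3446e+6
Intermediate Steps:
C = 28 (C = 20 + 8 = 28)
T(I) = (425 + I)/(2*I) (T(I) = (425 + I)/((2*I)) = (425 + I)*(1/(2*I)) = (425 + I)/(2*I))
(-3113061 + 1448044)/((1078304 + m(C, 698))/(-1562445 - 1966442) + T(701)) = (-3113061 + 1448044)/((1078304 - 857)/(-1562445 - 1966442) + (1/2)*(425 + 701)/701) = -1665017/(1077447/(-3528887) + (1/2)*(1/701)*1126) = -1665017/(1077447*(-1/3528887) + 563/701) = -1665017/(-1077447/3528887 + 563/701) = -1665017/1231473034/2473749787 = -1665017*2473749787/1231473034 = -4118835449101379/1231473034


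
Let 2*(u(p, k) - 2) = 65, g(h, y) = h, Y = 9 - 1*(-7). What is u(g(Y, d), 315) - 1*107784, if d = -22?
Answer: -215499/2 ≈ -1.0775e+5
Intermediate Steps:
Y = 16 (Y = 9 + 7 = 16)
u(p, k) = 69/2 (u(p, k) = 2 + (1/2)*65 = 2 + 65/2 = 69/2)
u(g(Y, d), 315) - 1*107784 = 69/2 - 1*107784 = 69/2 - 107784 = -215499/2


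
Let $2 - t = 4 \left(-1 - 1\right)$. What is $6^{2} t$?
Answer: $360$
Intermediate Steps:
$t = 10$ ($t = 2 - 4 \left(-1 - 1\right) = 2 - 4 \left(-2\right) = 2 - -8 = 2 + 8 = 10$)
$6^{2} t = 6^{2} \cdot 10 = 36 \cdot 10 = 360$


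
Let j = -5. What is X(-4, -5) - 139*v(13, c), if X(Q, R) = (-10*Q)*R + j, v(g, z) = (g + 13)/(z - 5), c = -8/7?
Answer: 16483/43 ≈ 383.33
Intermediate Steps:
c = -8/7 (c = -8*⅐ = -8/7 ≈ -1.1429)
v(g, z) = (13 + g)/(-5 + z)
X(Q, R) = -5 - 10*Q*R (X(Q, R) = (-10*Q)*R - 5 = -10*Q*R - 5 = -5 - 10*Q*R)
X(-4, -5) - 139*v(13, c) = (-5 - 10*(-4)*(-5)) - 139*(13 + 13)/(-5 - 8/7) = (-5 - 200) - 139*26/(-43/7) = -205 - (-973)*26/43 = -205 - 139*(-182/43) = -205 + 25298/43 = 16483/43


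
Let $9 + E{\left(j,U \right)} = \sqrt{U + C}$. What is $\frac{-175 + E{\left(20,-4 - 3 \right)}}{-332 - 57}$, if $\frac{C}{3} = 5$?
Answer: $\frac{184}{389} - \frac{2 \sqrt{2}}{389} \approx 0.46574$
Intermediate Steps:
$C = 15$ ($C = 3 \cdot 5 = 15$)
$E{\left(j,U \right)} = -9 + \sqrt{15 + U}$ ($E{\left(j,U \right)} = -9 + \sqrt{U + 15} = -9 + \sqrt{15 + U}$)
$\frac{-175 + E{\left(20,-4 - 3 \right)}}{-332 - 57} = \frac{-175 - \left(9 - \sqrt{15 - 7}\right)}{-332 - 57} = \frac{-175 - \left(9 - \sqrt{15 - 7}\right)}{-389} = \left(-175 - \left(9 - \sqrt{15 - 7}\right)\right) \left(- \frac{1}{389}\right) = \left(-175 - \left(9 - \sqrt{8}\right)\right) \left(- \frac{1}{389}\right) = \left(-175 - \left(9 - 2 \sqrt{2}\right)\right) \left(- \frac{1}{389}\right) = \left(-184 + 2 \sqrt{2}\right) \left(- \frac{1}{389}\right) = \frac{184}{389} - \frac{2 \sqrt{2}}{389}$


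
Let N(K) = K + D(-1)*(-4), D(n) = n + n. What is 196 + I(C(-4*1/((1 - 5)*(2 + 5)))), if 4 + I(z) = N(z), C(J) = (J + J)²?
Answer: 9804/49 ≈ 200.08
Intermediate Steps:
D(n) = 2*n
C(J) = 4*J² (C(J) = (2*J)² = 4*J²)
N(K) = 8 + K (N(K) = K + (2*(-1))*(-4) = K - 2*(-4) = K + 8 = 8 + K)
I(z) = 4 + z (I(z) = -4 + (8 + z) = 4 + z)
196 + I(C(-4*1/((1 - 5)*(2 + 5)))) = 196 + (4 + 4*(-4*1/((1 - 5)*(2 + 5)))²) = 196 + (4 + 4*(-4/(7*(-4)))²) = 196 + (4 + 4*(-4/(-28))²) = 196 + (4 + 4*(-4*(-1/28))²) = 196 + (4 + 4*(⅐)²) = 196 + (4 + 4*(1/49)) = 196 + (4 + 4/49) = 196 + 200/49 = 9804/49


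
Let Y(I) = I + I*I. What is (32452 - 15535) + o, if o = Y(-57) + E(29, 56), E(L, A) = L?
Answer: 20138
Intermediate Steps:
Y(I) = I + I²
o = 3221 (o = -57*(1 - 57) + 29 = -57*(-56) + 29 = 3192 + 29 = 3221)
(32452 - 15535) + o = (32452 - 15535) + 3221 = 16917 + 3221 = 20138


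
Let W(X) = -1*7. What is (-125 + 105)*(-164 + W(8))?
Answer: 3420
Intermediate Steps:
W(X) = -7
(-125 + 105)*(-164 + W(8)) = (-125 + 105)*(-164 - 7) = -20*(-171) = 3420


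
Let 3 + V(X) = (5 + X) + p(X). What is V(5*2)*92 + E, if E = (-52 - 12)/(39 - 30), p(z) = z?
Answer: 18152/9 ≈ 2016.9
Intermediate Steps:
E = -64/9 ≈ -7.1111
V(X) = 2 + 2*X (V(X) = -3 + ((5 + X) + X) = -3 + (5 + 2*X) = 2 + 2*X)
V(5*2)*92 + E = (2 + 2*(5*2))*92 - 64/9 = (2 + 2*10)*92 - 64/9 = (2 + 20)*92 - 64/9 = 22*92 - 64/9 = 2024 - 64/9 = 18152/9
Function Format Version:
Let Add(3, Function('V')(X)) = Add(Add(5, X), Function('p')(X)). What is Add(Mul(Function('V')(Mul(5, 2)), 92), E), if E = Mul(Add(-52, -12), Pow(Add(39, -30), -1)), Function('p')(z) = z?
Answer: Rational(18152, 9) ≈ 2016.9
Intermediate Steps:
E = Rational(-64, 9) (E = Mul(-64, Pow(9, -1)) = Mul(-64, Rational(1, 9)) = Rational(-64, 9) ≈ -7.1111)
Function('V')(X) = Add(2, Mul(2, X)) (Function('V')(X) = Add(-3, Add(Add(5, X), X)) = Add(-3, Add(5, Mul(2, X))) = Add(2, Mul(2, X)))
Add(Mul(Function('V')(Mul(5, 2)), 92), E) = Add(Mul(Add(2, Mul(2, Mul(5, 2))), 92), Rational(-64, 9)) = Add(Mul(Add(2, Mul(2, 10)), 92), Rational(-64, 9)) = Add(Mul(Add(2, 20), 92), Rational(-64, 9)) = Add(Mul(22, 92), Rational(-64, 9)) = Add(2024, Rational(-64, 9)) = Rational(18152, 9)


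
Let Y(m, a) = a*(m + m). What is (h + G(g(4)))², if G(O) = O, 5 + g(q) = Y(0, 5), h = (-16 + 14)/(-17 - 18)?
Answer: 29929/1225 ≈ 24.432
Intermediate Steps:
h = 2/35 (h = -2/(-35) = -2*(-1/35) = 2/35 ≈ 0.057143)
Y(m, a) = 2*a*m (Y(m, a) = a*(2*m) = 2*a*m)
g(q) = -5 (g(q) = -5 + 2*5*0 = -5 + 0 = -5)
(h + G(g(4)))² = (2/35 - 5)² = (-173/35)² = 29929/1225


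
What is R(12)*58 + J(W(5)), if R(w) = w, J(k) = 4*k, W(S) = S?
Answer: 716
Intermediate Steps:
R(12)*58 + J(W(5)) = 12*58 + 4*5 = 696 + 20 = 716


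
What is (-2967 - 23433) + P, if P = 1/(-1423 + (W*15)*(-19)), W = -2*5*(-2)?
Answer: -188047201/7123 ≈ -26400.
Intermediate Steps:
W = 20 (W = -10*(-2) = 20)
P = -1/7123 (P = 1/(-1423 + (20*15)*(-19)) = 1/(-1423 + 300*(-19)) = 1/(-1423 - 5700) = 1/(-7123) = -1/7123 ≈ -0.00014039)
(-2967 - 23433) + P = (-2967 - 23433) - 1/7123 = -26400 - 1/7123 = -188047201/7123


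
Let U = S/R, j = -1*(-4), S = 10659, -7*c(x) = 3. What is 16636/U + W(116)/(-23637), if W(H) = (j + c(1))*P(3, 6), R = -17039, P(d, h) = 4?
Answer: -473748911464/17814419 ≈ -26594.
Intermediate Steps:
c(x) = -3/7 (c(x) = -1/7*3 = -3/7)
j = 4
W(H) = 100/7 (W(H) = (4 - 3/7)*4 = (25/7)*4 = 100/7)
U = -969/1549 (U = 10659/(-17039) = 10659*(-1/17039) = -969/1549 ≈ -0.62556)
16636/U + W(116)/(-23637) = 16636/(-969/1549) + (100/7)/(-23637) = 16636*(-1549/969) + (100/7)*(-1/23637) = -25769164/969 - 100/165459 = -473748911464/17814419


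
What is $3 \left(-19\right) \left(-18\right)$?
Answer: $1026$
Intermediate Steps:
$3 \left(-19\right) \left(-18\right) = \left(-57\right) \left(-18\right) = 1026$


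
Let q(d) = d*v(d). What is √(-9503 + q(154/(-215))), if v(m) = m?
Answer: I*√439252459/215 ≈ 97.481*I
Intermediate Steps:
q(d) = d² (q(d) = d*d = d²)
√(-9503 + q(154/(-215))) = √(-9503 + (154/(-215))²) = √(-9503 + (154*(-1/215))²) = √(-9503 + (-154/215)²) = √(-9503 + 23716/46225) = √(-439252459/46225) = I*√439252459/215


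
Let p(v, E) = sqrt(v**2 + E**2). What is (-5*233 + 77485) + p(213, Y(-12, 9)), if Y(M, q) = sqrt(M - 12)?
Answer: 76320 + sqrt(45345) ≈ 76533.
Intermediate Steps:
Y(M, q) = sqrt(-12 + M)
p(v, E) = sqrt(E**2 + v**2)
(-5*233 + 77485) + p(213, Y(-12, 9)) = (-5*233 + 77485) + sqrt((sqrt(-12 - 12))**2 + 213**2) = (-1165 + 77485) + sqrt((sqrt(-24))**2 + 45369) = 76320 + sqrt((2*I*sqrt(6))**2 + 45369) = 76320 + sqrt(-24 + 45369) = 76320 + sqrt(45345)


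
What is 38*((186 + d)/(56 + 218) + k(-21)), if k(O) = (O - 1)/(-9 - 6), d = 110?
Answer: 198892/2055 ≈ 96.784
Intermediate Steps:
k(O) = 1/15 - O/15 (k(O) = (-1 + O)/(-15) = (-1 + O)*(-1/15) = 1/15 - O/15)
38*((186 + d)/(56 + 218) + k(-21)) = 38*((186 + 110)/(56 + 218) + (1/15 - 1/15*(-21))) = 38*(296/274 + (1/15 + 7/5)) = 38*(296*(1/274) + 22/15) = 38*(148/137 + 22/15) = 38*(5234/2055) = 198892/2055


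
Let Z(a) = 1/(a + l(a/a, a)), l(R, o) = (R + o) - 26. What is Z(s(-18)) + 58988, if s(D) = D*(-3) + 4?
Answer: 5367909/91 ≈ 58988.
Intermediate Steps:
s(D) = 4 - 3*D (s(D) = -3*D + 4 = 4 - 3*D)
l(R, o) = -26 + R + o
Z(a) = 1/(-25 + 2*a) (Z(a) = 1/(a + (-26 + a/a + a)) = 1/(a + (-26 + 1 + a)) = 1/(a + (-25 + a)) = 1/(-25 + 2*a))
Z(s(-18)) + 58988 = 1/(-25 + 2*(4 - 3*(-18))) + 58988 = 1/(-25 + 2*(4 + 54)) + 58988 = 1/(-25 + 2*58) + 58988 = 1/(-25 + 116) + 58988 = 1/91 + 58988 = 5367909/91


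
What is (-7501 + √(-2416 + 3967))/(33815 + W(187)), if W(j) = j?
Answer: -7501/34002 + √1551/34002 ≈ -0.21945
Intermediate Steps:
(-7501 + √(-2416 + 3967))/(33815 + W(187)) = (-7501 + √(-2416 + 3967))/(33815 + 187) = (-7501 + √1551)/34002 = (-7501 + √1551)*(1/34002) = -7501/34002 + √1551/34002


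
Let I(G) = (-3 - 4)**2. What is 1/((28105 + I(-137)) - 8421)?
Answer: 1/19733 ≈ 5.0677e-5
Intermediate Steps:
I(G) = 49 (I(G) = (-7)**2 = 49)
1/((28105 + I(-137)) - 8421) = 1/((28105 + 49) - 8421) = 1/(28154 - 8421) = 1/19733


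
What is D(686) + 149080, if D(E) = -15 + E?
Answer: 149751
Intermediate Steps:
D(686) + 149080 = (-15 + 686) + 149080 = 671 + 149080 = 149751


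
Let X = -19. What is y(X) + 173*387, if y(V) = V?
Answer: 66932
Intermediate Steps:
y(X) + 173*387 = -19 + 173*387 = -19 + 66951 = 66932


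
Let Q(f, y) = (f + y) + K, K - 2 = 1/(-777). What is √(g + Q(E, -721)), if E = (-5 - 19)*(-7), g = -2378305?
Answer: I*√1436184354801/777 ≈ 1542.4*I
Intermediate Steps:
K = 1553/777 (K = 2 + 1/(-777) = 2 - 1/777 = 1553/777 ≈ 1.9987)
E = 168 (E = -24*(-7) = 168)
Q(f, y) = 1553/777 + f + y (Q(f, y) = (f + y) + 1553/777 = 1553/777 + f + y)
√(g + Q(E, -721)) = √(-2378305 + (1553/777 + 168 - 721)) = √(-2378305 - 428128/777) = √(-1848371113/777) = I*√1436184354801/777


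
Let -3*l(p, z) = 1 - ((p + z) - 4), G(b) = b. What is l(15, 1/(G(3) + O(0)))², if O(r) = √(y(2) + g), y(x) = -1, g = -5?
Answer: (-361*I + 620*√6)/(27*(-I + 2*√6)) ≈ 11.557 - 0.37015*I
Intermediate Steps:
O(r) = I*√6 (O(r) = √(-1 - 5) = √(-6) = I*√6)
l(p, z) = -5/3 + p/3 + z/3 (l(p, z) = -(1 - ((p + z) - 4))/3 = -(1 - (-4 + p + z))/3 = -(1 + (4 - p - z))/3 = -(5 - p - z)/3 = -5/3 + p/3 + z/3)
l(15, 1/(G(3) + O(0)))² = (-5/3 + (⅓)*15 + 1/(3*(3 + I*√6)))² = (-5/3 + 5 + 1/(3*(3 + I*√6)))² = (10/3 + 1/(3*(3 + I*√6)))²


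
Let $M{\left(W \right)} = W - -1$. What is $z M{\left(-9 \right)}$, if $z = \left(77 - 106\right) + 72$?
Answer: $-344$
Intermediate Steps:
$M{\left(W \right)} = 1 + W$ ($M{\left(W \right)} = W + 1 = 1 + W$)
$z = 43$ ($z = -29 + 72 = 43$)
$z M{\left(-9 \right)} = 43 \left(1 - 9\right) = 43 \left(-8\right) = -344$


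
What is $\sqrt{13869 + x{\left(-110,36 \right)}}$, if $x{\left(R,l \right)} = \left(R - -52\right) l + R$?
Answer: $\sqrt{11671} \approx 108.03$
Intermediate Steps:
$x{\left(R,l \right)} = R + l \left(52 + R\right)$ ($x{\left(R,l \right)} = \left(R + 52\right) l + R = \left(52 + R\right) l + R = l \left(52 + R\right) + R = R + l \left(52 + R\right)$)
$\sqrt{13869 + x{\left(-110,36 \right)}} = \sqrt{13869 - 2198} = \sqrt{11671}$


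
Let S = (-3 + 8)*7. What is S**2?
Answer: 1225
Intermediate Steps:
S = 35 (S = 5*7 = 35)
S**2 = 35**2 = 1225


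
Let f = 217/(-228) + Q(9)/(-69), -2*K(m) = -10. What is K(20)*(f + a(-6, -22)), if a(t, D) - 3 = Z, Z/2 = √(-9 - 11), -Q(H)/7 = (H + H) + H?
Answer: 125525/5244 + 20*I*√5 ≈ 23.937 + 44.721*I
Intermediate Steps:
K(m) = 5 (K(m) = -½*(-10) = 5)
Q(H) = -21*H (Q(H) = -7*((H + H) + H) = -7*(2*H + H) = -21*H)
Z = 4*I*√5 (Z = 2*√(-9 - 11) = 2*√(-20) = 2*(2*I*√5) = 4*I*√5 ≈ 8.9443*I)
f = 9373/5244 (f = 217/(-228) - 21*9/(-69) = 217*(-1/228) - 189*(-1/69) = -217/228 + 63/23 = 9373/5244 ≈ 1.7874)
a(t, D) = 3 + 4*I*√5
K(20)*(f + a(-6, -22)) = 5*(9373/5244 + (3 + 4*I*√5)) = 5*(25105/5244 + 4*I*√5) = 125525/5244 + 20*I*√5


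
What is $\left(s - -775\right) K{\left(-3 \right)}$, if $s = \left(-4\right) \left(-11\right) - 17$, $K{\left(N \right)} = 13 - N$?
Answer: $12832$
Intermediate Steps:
$s = 27$ ($s = 44 - 17 = 27$)
$\left(s - -775\right) K{\left(-3 \right)} = \left(27 - -775\right) \left(13 - -3\right) = \left(27 + 775\right) \left(13 + 3\right) = 802 \cdot 16 = 12832$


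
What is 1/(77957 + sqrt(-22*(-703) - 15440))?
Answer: 77957/6077293823 - sqrt(26)/6077293823 ≈ 1.2827e-5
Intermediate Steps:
1/(77957 + sqrt(-22*(-703) - 15440)) = 1/(77957 + sqrt(15466 - 15440)) = 1/(77957 + sqrt(26))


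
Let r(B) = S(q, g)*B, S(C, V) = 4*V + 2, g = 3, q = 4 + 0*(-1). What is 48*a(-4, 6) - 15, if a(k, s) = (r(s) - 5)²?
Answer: 299553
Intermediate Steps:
q = 4 (q = 4 + 0 = 4)
S(C, V) = 2 + 4*V
r(B) = 14*B (r(B) = (2 + 4*3)*B = (2 + 12)*B = 14*B)
a(k, s) = (-5 + 14*s)² (a(k, s) = (14*s - 5)² = (-5 + 14*s)²)
48*a(-4, 6) - 15 = 48*(-5 + 14*6)² - 15 = 48*(-5 + 84)² - 15 = 48*79² - 15 = 48*6241 - 15 = 299568 - 15 = 299553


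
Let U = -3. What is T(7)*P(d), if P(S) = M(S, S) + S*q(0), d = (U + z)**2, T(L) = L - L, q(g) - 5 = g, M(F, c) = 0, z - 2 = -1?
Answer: 0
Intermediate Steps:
z = 1 (z = 2 - 1 = 1)
q(g) = 5 + g
T(L) = 0
d = 4 (d = (-3 + 1)**2 = (-2)**2 = 4)
P(S) = 5*S (P(S) = 0 + S*(5 + 0) = 0 + S*5 = 0 + 5*S = 5*S)
T(7)*P(d) = 0*(5*4) = 0*20 = 0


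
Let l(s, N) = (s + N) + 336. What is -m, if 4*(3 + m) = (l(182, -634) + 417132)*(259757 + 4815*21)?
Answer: -37622349485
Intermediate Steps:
l(s, N) = 336 + N + s (l(s, N) = (N + s) + 336 = 336 + N + s)
m = 37622349485 (m = -3 + (((336 - 634 + 182) + 417132)*(259757 + 4815*21))/4 = -3 + ((-116 + 417132)*(259757 + 101115))/4 = -3 + (417016*360872)/4 = -3 + (¼)*150489397952 = -3 + 37622349488 = 37622349485)
-m = -1*37622349485 = -37622349485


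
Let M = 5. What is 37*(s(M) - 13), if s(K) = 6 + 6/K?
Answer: -1073/5 ≈ -214.60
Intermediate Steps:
37*(s(M) - 13) = 37*((6 + 6/5) - 13) = 37*(36/5 - 13) = 37*(-29/5) = -1073/5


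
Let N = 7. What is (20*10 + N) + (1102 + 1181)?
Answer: 2490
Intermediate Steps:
(20*10 + N) + (1102 + 1181) = (20*10 + 7) + (1102 + 1181) = (200 + 7) + 2283 = 207 + 2283 = 2490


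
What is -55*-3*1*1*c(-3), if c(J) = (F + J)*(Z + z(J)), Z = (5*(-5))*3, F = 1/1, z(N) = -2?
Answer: 25410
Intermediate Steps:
F = 1
Z = -75 (Z = -25*3 = -75)
c(J) = -77 - 77*J (c(J) = (1 + J)*(-75 - 2) = (1 + J)*(-77) = -77 - 77*J)
-55*-3*1*1*c(-3) = -55*-3*1*1*(-77 - 77*(-3)) = -55*(-3*1)*(-77 + 231) = -(-165)*154 = -55*(-462) = 25410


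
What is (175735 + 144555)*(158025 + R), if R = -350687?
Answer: -61707711980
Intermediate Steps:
(175735 + 144555)*(158025 + R) = (175735 + 144555)*(158025 - 350687) = 320290*(-192662) = -61707711980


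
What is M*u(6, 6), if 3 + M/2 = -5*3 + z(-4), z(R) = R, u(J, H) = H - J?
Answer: 0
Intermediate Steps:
M = -44 (M = -6 + 2*(-5*3 - 4) = -6 + 2*(-15 - 4) = -6 + 2*(-19) = -6 - 38 = -44)
M*u(6, 6) = -44*(6 - 1*6) = -44*(6 - 6) = -44*0 = 0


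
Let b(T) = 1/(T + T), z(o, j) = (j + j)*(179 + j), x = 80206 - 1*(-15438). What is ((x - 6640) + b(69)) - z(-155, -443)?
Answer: -19996199/138 ≈ -1.4490e+5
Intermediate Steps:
x = 95644 (x = 80206 + 15438 = 95644)
z(o, j) = 2*j*(179 + j) (z(o, j) = (2*j)*(179 + j) = 2*j*(179 + j))
b(T) = 1/(2*T)
((x - 6640) + b(69)) - z(-155, -443) = ((95644 - 6640) + (½)/69) - 2*(-443)*(179 - 443) = (89004 + (½)*(1/69)) - 2*(-443)*(-264) = (89004 + 1/138) - 1*233904 = 12282553/138 - 233904 = -19996199/138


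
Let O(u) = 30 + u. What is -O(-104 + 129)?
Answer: -55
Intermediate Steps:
-O(-104 + 129) = -(30 + (-104 + 129)) = -(30 + 25) = -1*55 = -55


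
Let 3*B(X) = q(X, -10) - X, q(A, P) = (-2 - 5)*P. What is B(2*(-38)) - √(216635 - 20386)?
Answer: -1183/3 ≈ -394.33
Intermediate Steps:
q(A, P) = -7*P
B(X) = 70/3 - X/3 (B(X) = (-7*(-10) - X)/3 = (70 - X)/3 = 70/3 - X/3)
B(2*(-38)) - √(216635 - 20386) = (70/3 - 2*(-38)/3) - √(216635 - 20386) = (70/3 - ⅓*(-76)) - √196249 = (70/3 + 76/3) - 1*443 = 146/3 - 443 = -1183/3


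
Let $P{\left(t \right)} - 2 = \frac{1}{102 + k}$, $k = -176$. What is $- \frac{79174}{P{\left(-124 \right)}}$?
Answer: $- \frac{5858876}{147} \approx -39856.0$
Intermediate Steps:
$P{\left(t \right)} = \frac{147}{74}$ ($P{\left(t \right)} = 2 + \frac{1}{102 - 176} = 2 + \frac{1}{-74} = 2 - \frac{1}{74} = \frac{147}{74}$)
$- \frac{79174}{P{\left(-124 \right)}} = - \frac{79174}{\frac{147}{74}} = \left(-79174\right) \frac{74}{147} = - \frac{5858876}{147}$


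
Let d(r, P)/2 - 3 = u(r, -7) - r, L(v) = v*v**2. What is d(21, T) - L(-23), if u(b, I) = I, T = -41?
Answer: 12117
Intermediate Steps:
L(v) = v**3
d(r, P) = -8 - 2*r (d(r, P) = 6 + 2*(-7 - r) = 6 + (-14 - 2*r) = -8 - 2*r)
d(21, T) - L(-23) = (-8 - 2*21) - 1*(-23)**3 = (-8 - 42) - 1*(-12167) = -50 + 12167 = 12117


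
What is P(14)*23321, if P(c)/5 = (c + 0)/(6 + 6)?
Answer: 816235/6 ≈ 1.3604e+5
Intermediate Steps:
P(c) = 5*c/12 (P(c) = 5*((c + 0)/(6 + 6)) = 5*(c/12) = 5*c/12)
P(14)*23321 = ((5/12)*14)*23321 = (35/6)*23321 = 816235/6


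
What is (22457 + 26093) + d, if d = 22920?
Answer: 71470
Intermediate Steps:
(22457 + 26093) + d = (22457 + 26093) + 22920 = 48550 + 22920 = 71470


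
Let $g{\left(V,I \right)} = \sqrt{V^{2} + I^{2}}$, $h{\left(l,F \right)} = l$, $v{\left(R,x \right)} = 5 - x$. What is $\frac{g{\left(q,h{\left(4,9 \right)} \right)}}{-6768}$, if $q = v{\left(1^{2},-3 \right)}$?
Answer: $- \frac{\sqrt{5}}{1692} \approx -0.0013216$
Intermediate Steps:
$q = 8$ ($q = 5 - -3 = 5 + 3 = 8$)
$g{\left(V,I \right)} = \sqrt{I^{2} + V^{2}}$
$\frac{g{\left(q,h{\left(4,9 \right)} \right)}}{-6768} = \frac{\sqrt{4^{2} + 8^{2}}}{-6768} = \sqrt{16 + 64} \left(- \frac{1}{6768}\right) = \sqrt{80} \left(- \frac{1}{6768}\right) = 4 \sqrt{5} \left(- \frac{1}{6768}\right) = - \frac{\sqrt{5}}{1692}$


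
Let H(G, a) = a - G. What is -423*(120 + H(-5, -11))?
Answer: -48222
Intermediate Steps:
-423*(120 + H(-5, -11)) = -423*(120 + (-11 - 1*(-5))) = -423*(120 + (-11 + 5)) = -423*(120 - 6) = -423*114 = -48222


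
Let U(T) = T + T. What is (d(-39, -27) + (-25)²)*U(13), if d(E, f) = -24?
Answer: 15626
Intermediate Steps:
U(T) = 2*T
(d(-39, -27) + (-25)²)*U(13) = (-24 + (-25)²)*(2*13) = (-24 + 625)*26 = 601*26 = 15626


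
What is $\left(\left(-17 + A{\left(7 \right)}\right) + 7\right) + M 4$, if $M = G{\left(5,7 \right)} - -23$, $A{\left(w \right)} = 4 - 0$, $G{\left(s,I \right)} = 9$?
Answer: $122$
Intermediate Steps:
$A{\left(w \right)} = 4$ ($A{\left(w \right)} = 4 + 0 = 4$)
$M = 32$ ($M = 9 - -23 = 9 + 23 = 32$)
$\left(\left(-17 + A{\left(7 \right)}\right) + 7\right) + M 4 = \left(\left(-17 + 4\right) + 7\right) + 32 \cdot 4 = \left(-13 + 7\right) + 128 = -6 + 128 = 122$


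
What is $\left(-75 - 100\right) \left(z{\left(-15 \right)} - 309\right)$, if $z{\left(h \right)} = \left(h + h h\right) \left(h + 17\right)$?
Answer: $-19425$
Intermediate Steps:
$z{\left(h \right)} = \left(17 + h\right) \left(h + h^{2}\right)$ ($z{\left(h \right)} = \left(h + h^{2}\right) \left(17 + h\right) = \left(17 + h\right) \left(h + h^{2}\right)$)
$\left(-75 - 100\right) \left(z{\left(-15 \right)} - 309\right) = \left(-75 - 100\right) \left(- 15 \left(17 + \left(-15\right)^{2} + 18 \left(-15\right)\right) - 309\right) = - 175 \left(- 15 \left(17 + 225 - 270\right) - 309\right) = - 175 \left(\left(-15\right) \left(-28\right) - 309\right) = - 175 \left(420 - 309\right) = \left(-175\right) 111 = -19425$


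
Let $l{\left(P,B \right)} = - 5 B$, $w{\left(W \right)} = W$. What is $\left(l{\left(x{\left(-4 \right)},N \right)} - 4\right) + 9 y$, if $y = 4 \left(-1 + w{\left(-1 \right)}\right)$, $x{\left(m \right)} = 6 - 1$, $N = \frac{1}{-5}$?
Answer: $-75$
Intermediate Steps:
$N = - \frac{1}{5} \approx -0.2$
$x{\left(m \right)} = 5$ ($x{\left(m \right)} = 6 - 1 = 5$)
$y = -8$ ($y = 4 \left(-1 - 1\right) = 4 \left(-2\right) = -8$)
$\left(l{\left(x{\left(-4 \right)},N \right)} - 4\right) + 9 y = \left(\left(-5\right) \left(- \frac{1}{5}\right) - 4\right) + 9 \left(-8\right) = \left(1 - 4\right) - 72 = -3 - 72 = -75$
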